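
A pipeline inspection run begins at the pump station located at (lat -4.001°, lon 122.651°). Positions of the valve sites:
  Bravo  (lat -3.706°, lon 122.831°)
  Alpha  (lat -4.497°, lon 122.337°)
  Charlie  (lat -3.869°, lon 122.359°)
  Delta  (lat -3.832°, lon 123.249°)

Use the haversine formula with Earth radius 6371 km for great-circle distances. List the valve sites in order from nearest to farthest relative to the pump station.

Distances from the pump station:
Charlie (lat -3.869°, lon 122.359°): 35.6 km
Bravo (lat -3.706°, lon 122.831°): 38.4 km
Alpha (lat -4.497°, lon 122.337°): 65.2 km
Delta (lat -3.832°, lon 123.249°): 68.9 km

Charlie, Bravo, Alpha, Delta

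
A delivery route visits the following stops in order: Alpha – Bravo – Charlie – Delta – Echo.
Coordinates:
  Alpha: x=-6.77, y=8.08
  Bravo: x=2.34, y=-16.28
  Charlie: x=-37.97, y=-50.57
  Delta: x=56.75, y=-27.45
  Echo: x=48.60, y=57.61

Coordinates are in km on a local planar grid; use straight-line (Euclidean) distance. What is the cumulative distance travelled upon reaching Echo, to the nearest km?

Leg distances:
Alpha→Bravo: 26.0 km  (cumulative 26.0 km)
Bravo→Charlie: 52.9 km  (cumulative 78.9 km)
Charlie→Delta: 97.5 km  (cumulative 176.4 km)
Delta→Echo: 85.4 km  (cumulative 261.9 km)
Cumulative distance at Echo ≈ 262 km.

262 km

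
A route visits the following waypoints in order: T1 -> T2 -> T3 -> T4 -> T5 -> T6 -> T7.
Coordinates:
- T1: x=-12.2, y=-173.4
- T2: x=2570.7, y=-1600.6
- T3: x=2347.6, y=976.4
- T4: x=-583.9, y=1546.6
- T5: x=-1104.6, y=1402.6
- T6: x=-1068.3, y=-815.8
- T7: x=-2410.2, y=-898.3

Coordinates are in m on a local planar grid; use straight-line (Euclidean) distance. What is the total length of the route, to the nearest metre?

12627 m

Leg distances:
T1→T2: 2951.0 m  (cumulative 2951.0 m)
T2→T3: 2586.6 m  (cumulative 5537.6 m)
T3→T4: 2986.4 m  (cumulative 8524.1 m)
T4→T5: 540.2 m  (cumulative 9064.3 m)
T5→T6: 2218.7 m  (cumulative 11283.0 m)
T6→T7: 1344.4 m  (cumulative 12627.4 m)
Total route length ≈ 12627 m.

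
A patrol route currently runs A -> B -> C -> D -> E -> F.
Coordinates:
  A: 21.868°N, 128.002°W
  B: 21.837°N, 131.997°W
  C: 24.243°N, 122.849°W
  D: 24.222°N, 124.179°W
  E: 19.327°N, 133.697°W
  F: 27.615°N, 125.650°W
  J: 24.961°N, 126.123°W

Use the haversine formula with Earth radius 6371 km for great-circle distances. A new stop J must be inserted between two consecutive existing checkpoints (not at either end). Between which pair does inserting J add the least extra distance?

between B and C

Added distance for inserting J between each consecutive pair:
A–B: 674.1 km
B–C: 59.9 km
C–D: 418.6 km
D–E: 90.1 km
E–F: 65.7 km
Smallest added distance is 59.9 km, inserting between B and C.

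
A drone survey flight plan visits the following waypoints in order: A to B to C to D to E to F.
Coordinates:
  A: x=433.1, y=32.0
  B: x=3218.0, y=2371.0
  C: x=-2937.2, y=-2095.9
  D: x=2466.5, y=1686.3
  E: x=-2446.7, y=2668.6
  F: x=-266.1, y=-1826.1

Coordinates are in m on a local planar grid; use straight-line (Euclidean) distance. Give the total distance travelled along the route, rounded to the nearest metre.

27844 m

Leg distances:
A→B: 3636.8 m  (cumulative 3636.8 m)
B→C: 7605.2 m  (cumulative 11242.1 m)
C→D: 6595.8 m  (cumulative 17837.9 m)
D→E: 5010.4 m  (cumulative 22848.3 m)
E→F: 4995.7 m  (cumulative 27844.1 m)
Total route length ≈ 27844 m.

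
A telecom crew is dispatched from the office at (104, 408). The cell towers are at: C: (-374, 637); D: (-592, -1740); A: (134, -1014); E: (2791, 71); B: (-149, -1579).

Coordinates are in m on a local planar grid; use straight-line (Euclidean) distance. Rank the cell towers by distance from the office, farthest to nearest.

E, D, B, A, C

Computing each straight-line distance from (104, 408):
E (2791, 71): 2708.1 m
D (-592, -1740): 2257.9 m
B (-149, -1579): 2003.0 m
A (134, -1014): 1422.3 m
C (-374, 637): 530.0 m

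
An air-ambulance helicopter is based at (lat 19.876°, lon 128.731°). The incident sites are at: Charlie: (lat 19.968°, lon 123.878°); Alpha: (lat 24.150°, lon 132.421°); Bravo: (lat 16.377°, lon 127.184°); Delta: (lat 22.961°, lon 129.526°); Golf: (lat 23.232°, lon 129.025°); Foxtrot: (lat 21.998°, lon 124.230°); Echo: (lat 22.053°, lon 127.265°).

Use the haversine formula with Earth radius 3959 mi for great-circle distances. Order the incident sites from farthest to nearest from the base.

Alpha, Foxtrot, Charlie, Bravo, Golf, Delta, Echo

Distance from the base at (lat 19.876°, lon 128.731°) to each:
Alpha (lat 24.150°, lon 132.421°): 378.2 mi
Foxtrot (lat 21.998°, lon 124.230°): 325.4 mi
Charlie (lat 19.968°, lon 123.878°): 315.3 mi
Bravo (lat 16.377°, lon 127.184°): 262.2 mi
Golf (lat 23.232°, lon 129.025°): 232.7 mi
Delta (lat 22.961°, lon 129.526°): 219.2 mi
Echo (lat 22.053°, lon 127.265°): 177.7 mi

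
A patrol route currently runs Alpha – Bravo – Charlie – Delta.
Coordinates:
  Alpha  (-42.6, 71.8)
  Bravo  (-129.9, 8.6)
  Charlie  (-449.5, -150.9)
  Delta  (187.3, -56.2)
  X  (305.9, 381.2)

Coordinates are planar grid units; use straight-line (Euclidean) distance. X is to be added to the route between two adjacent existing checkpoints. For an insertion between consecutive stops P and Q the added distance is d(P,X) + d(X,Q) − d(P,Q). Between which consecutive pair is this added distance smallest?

Added distance for inserting X between each consecutive pair:
Alpha–Bravo: 931.6
Bravo–Charlie: 1140.2
Charlie–Delta: 733.4
Smallest added distance is 733.4, inserting between Charlie and Delta.

between Charlie and Delta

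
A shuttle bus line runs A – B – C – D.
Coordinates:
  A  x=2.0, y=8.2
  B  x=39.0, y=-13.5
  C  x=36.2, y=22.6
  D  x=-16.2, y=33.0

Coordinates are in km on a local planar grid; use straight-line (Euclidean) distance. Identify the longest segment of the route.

C–D

Leg distances:
A→B: 42.9 km
B→C: 36.2 km
C→D: 53.4 km
The longest leg is C–D at 53.4 km.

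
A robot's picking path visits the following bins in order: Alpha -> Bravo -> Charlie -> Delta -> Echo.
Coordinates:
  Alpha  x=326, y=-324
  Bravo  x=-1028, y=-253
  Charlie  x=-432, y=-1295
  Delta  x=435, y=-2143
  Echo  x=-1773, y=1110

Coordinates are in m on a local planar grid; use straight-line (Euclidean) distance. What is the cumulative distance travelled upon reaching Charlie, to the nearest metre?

2556 m

Leg distances:
Alpha→Bravo: 1355.9 m  (cumulative 1355.9 m)
Bravo→Charlie: 1200.4 m  (cumulative 2556.3 m)
Cumulative distance at Charlie ≈ 2556 m.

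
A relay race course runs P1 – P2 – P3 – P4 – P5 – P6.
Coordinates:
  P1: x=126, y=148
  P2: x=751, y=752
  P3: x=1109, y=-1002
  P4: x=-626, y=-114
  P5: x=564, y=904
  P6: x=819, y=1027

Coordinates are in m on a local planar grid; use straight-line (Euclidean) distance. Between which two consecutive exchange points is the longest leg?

P3–P4

Leg distances:
P1→P2: 869.2 m
P2→P3: 1790.2 m
P3→P4: 1949.0 m
P4→P5: 1566.0 m
P5→P6: 283.1 m
The longest leg is P3–P4 at 1949.0 m.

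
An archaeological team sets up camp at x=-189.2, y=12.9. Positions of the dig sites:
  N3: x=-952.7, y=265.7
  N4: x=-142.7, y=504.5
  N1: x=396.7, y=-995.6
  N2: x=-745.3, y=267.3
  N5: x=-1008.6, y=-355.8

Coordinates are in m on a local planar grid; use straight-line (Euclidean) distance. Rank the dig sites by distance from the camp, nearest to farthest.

N4, N2, N3, N5, N1

Distances from the camp:
N4 x=-142.7, y=504.5: 493.8 m
N2 x=-745.3, y=267.3: 611.5 m
N3 x=-952.7, y=265.7: 804.3 m
N5 x=-1008.6, y=-355.8: 898.5 m
N1 x=396.7, y=-995.6: 1166.3 m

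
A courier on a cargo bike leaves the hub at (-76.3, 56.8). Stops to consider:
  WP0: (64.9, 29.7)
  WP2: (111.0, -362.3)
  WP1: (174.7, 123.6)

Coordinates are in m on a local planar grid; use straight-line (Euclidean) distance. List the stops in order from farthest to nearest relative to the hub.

WP2, WP1, WP0

Distances from the hub:
WP2 (111.0, -362.3): 459.0 m
WP1 (174.7, 123.6): 259.7 m
WP0 (64.9, 29.7): 143.8 m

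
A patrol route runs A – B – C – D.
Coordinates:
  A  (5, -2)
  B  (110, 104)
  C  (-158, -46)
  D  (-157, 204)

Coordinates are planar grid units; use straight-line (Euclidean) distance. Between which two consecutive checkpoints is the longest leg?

B–C

Leg distances:
A→B: 149.2
B→C: 307.1
C→D: 250.0
The longest leg is B–C at 307.1.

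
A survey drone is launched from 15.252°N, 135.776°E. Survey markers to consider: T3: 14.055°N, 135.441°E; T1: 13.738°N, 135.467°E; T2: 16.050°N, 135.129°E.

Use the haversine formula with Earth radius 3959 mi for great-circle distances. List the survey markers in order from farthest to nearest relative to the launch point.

Distances from the launch point:
T1 13.738°N, 135.467°E: 106.6 mi
T3 14.055°N, 135.441°E: 85.7 mi
T2 16.050°N, 135.129°E: 70.0 mi

T1, T3, T2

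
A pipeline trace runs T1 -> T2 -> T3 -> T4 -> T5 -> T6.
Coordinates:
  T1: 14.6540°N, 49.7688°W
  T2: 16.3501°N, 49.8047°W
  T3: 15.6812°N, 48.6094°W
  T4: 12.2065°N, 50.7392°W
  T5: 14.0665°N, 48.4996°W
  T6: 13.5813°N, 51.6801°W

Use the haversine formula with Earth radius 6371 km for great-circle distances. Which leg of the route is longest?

T3–T4

Leg distances:
T1→T2: 188.6 km
T2→T3: 147.8 km
T3→T4: 449.5 km
T4→T5: 318.7 km
T5→T6: 347.6 km
The longest leg is T3–T4 at 449.5 km.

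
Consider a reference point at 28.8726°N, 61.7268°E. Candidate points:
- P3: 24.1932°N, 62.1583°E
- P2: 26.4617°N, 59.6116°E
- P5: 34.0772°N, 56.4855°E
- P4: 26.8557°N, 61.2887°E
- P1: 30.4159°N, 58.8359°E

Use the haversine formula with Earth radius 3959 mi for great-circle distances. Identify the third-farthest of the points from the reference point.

P2

Distance to each, sorted:
P5: 473.9 mi
P3: 324.4 mi
P2: 211.0 mi
P1: 203.7 mi
P4: 141.9 mi
The third-farthest is P2 at 211.0 mi.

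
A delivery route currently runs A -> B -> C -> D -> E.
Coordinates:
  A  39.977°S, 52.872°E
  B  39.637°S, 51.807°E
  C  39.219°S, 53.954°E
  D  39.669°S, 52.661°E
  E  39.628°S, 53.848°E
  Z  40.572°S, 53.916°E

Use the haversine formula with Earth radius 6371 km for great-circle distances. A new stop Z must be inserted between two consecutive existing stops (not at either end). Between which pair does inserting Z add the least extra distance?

Added distance for inserting Z between each consecutive pair:
A–B: 219.3 km
B–C: 167.6 km
C–D: 175.2 km
D–E: 149.9 km
Smallest added distance is 149.9 km, inserting between D and E.

between D and E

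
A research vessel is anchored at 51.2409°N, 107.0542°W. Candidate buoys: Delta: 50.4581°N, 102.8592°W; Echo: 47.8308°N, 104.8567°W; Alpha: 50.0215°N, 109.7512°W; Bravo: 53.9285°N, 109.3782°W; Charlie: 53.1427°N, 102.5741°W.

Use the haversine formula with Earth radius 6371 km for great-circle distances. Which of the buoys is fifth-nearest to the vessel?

Distances from the vessel (51.2409°N, 107.0542°W):
Alpha: 233.6 km
Delta: 307.0 km
Bravo: 337.5 km
Charlie: 371.3 km
Echo: 411.0 km
The fifth-nearest is Echo at 411.0 km.

Echo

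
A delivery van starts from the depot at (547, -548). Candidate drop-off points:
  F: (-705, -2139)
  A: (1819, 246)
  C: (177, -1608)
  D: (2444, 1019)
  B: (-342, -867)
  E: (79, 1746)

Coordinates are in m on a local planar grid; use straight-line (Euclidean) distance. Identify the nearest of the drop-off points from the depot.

B

Distance to each, sorted:
B: 944.5 m
C: 1122.7 m
A: 1499.5 m
F: 2024.5 m
E: 2341.3 m
D: 2460.5 m
The nearest is B at 944.5 m.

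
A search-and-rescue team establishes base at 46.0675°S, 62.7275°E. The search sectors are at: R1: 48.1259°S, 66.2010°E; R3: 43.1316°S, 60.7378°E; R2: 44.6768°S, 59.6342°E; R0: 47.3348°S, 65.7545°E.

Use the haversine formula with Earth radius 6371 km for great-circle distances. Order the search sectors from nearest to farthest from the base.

R0, R2, R1, R3

Computing each great-circle distance from 46.0675°S, 62.7275°E:
R0 47.3348°S, 65.7545°E: 270.4 km
R2 44.6768°S, 59.6342°E: 286.8 km
R1 48.1259°S, 66.2010°E: 348.5 km
R3 43.1316°S, 60.7378°E: 362.4 km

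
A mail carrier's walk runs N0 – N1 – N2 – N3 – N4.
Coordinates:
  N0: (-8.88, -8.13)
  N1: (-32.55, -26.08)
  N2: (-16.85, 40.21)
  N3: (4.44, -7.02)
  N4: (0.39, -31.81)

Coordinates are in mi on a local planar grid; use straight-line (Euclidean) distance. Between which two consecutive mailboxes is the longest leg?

N1–N2

Leg distances:
N0→N1: 29.7 mi
N1→N2: 68.1 mi
N2→N3: 51.8 mi
N3→N4: 25.1 mi
The longest leg is N1–N2 at 68.1 mi.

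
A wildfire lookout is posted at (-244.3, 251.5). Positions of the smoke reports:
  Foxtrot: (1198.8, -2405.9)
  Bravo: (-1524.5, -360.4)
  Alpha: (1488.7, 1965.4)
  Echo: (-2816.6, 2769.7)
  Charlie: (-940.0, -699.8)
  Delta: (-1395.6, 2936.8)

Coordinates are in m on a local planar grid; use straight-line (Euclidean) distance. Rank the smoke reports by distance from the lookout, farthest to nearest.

Distances from the lookout:
Echo (-2816.6, 2769.7): 3599.7 m
Foxtrot (1198.8, -2405.9): 3024.0 m
Delta (-1395.6, 2936.8): 2921.7 m
Alpha (1488.7, 1965.4): 2437.4 m
Bravo (-1524.5, -360.4): 1418.9 m
Charlie (-940.0, -699.8): 1178.5 m

Echo, Foxtrot, Delta, Alpha, Bravo, Charlie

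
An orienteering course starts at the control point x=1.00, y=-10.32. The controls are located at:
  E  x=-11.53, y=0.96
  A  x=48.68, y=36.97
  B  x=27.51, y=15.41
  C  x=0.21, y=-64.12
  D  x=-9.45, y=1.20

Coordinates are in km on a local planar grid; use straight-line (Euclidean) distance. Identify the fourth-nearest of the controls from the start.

C

Distances from the start (x=1.00, y=-10.32):
D: 15.6 km
E: 16.9 km
B: 36.9 km
C: 53.8 km
A: 67.2 km
The fourth-nearest is C at 53.8 km.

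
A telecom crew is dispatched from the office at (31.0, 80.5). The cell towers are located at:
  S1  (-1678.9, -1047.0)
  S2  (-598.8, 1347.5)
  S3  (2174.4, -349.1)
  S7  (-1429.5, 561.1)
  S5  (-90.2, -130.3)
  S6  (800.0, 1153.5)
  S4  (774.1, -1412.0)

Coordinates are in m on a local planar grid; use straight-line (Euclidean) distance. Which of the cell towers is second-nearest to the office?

Distances from the office ((31.0, 80.5)):
S5: 243.2 m
S6: 1320.1 m
S2: 1414.9 m
S7: 1537.5 m
S4: 1667.3 m
S1: 2048.2 m
S3: 2186.0 m
The second-nearest is S6 at 1320.1 m.

S6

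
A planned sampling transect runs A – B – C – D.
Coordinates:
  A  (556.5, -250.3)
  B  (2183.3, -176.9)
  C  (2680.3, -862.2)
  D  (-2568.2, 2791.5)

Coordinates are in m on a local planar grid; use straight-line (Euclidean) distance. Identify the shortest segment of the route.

Leg distances:
A→B: 1628.5 m
B→C: 846.5 m
C→D: 6395.0 m
The shortest leg is B–C at 846.5 m.

B–C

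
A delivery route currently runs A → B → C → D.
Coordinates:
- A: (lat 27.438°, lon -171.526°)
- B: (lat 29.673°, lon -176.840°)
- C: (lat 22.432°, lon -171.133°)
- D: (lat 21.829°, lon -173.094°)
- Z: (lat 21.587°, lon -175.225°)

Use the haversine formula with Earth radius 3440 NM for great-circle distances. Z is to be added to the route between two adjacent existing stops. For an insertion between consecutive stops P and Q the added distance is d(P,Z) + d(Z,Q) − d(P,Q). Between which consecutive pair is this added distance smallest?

Added distance for inserting Z between each consecutive pair:
A–B: 587.8 NM
B–C: 194.1 NM
C–D: 238.2 NM
Smallest added distance is 194.1 NM, inserting between B and C.

between B and C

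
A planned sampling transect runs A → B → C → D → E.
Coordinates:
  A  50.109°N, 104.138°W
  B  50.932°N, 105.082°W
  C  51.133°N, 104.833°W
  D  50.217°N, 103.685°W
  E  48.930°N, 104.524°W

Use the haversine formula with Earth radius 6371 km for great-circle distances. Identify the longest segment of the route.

D–E

Leg distances:
A→B: 113.3 km
B→C: 28.3 km
C→D: 130.1 km
D→E: 155.4 km
The longest leg is D–E at 155.4 km.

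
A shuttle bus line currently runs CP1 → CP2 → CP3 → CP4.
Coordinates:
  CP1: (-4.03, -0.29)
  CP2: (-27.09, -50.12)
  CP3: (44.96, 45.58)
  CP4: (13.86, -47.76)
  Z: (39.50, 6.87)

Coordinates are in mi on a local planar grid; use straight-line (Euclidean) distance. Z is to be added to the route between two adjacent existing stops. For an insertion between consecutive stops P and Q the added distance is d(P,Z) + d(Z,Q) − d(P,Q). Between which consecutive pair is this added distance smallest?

Added distance for inserting Z between each consecutive pair:
CP1–CP2: 76.9 mi
CP2–CP3: 7.0 mi
CP3–CP4: 1.1 mi
Smallest added distance is 1.1 mi, inserting between CP3 and CP4.

between CP3 and CP4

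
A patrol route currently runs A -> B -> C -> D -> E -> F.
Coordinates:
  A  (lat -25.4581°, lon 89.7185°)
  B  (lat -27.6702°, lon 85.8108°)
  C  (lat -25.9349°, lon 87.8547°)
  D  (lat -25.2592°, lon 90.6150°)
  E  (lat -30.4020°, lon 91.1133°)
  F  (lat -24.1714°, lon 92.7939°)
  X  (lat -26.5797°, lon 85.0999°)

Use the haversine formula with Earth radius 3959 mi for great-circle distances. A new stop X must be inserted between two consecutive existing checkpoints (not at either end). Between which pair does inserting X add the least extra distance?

Added distance for inserting X between each consecutive pair:
A–B: 98.4 mi
B–C: 89.6 mi
C–D: 352.8 mi
D–E: 448.5 mi
E–F: 516.1 mi
Smallest added distance is 89.6 mi, inserting between B and C.

between B and C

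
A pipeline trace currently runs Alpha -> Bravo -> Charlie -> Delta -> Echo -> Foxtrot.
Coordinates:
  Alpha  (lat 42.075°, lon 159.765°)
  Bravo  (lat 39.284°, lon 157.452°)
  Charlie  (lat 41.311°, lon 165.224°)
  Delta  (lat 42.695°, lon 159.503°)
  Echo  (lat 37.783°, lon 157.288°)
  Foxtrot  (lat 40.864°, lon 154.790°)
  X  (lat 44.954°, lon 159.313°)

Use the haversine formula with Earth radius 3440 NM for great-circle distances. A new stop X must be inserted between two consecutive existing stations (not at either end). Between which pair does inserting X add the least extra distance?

Added distance for inserting X between each consecutive pair:
Alpha–Bravo: 326.4 NM
Bravo–Charlie: 313.2 NM
Charlie–Delta: 206.3 NM
Delta–Echo: 264.1 NM
Echo–Foxtrot: 537.6 NM
Smallest added distance is 206.3 NM, inserting between Charlie and Delta.

between Charlie and Delta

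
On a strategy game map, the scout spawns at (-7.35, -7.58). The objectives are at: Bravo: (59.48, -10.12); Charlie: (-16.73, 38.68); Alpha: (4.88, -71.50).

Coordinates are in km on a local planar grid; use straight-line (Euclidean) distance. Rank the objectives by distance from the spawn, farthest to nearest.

Bravo, Alpha, Charlie

Distance from the spawn at (-7.35, -7.58) to each:
Bravo (59.48, -10.12): 66.9 km
Alpha (4.88, -71.50): 65.1 km
Charlie (-16.73, 38.68): 47.2 km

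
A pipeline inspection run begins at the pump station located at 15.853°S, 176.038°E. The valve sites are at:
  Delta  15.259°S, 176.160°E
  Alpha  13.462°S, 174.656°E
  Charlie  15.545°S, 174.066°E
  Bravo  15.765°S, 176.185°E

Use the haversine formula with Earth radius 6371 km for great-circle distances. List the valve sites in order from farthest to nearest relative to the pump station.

Computing each great-circle distance from 15.853°S, 176.038°E:
Alpha 13.462°S, 174.656°E: 304.6 km
Charlie 15.545°S, 174.066°E: 213.9 km
Delta 15.259°S, 176.160°E: 67.3 km
Bravo 15.765°S, 176.185°E: 18.5 km

Alpha, Charlie, Delta, Bravo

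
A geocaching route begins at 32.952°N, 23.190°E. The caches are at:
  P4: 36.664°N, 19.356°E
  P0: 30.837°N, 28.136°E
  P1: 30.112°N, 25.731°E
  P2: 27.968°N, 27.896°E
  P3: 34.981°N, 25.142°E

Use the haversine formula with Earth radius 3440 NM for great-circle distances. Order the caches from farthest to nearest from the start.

Distance from the start at 32.952°N, 23.190°E to each:
P2 27.968°N, 27.896°E: 385.7 NM
P4 36.664°N, 19.356°E: 292.2 NM
P0 30.837°N, 28.136°E: 282.2 NM
P1 30.112°N, 25.731°E: 214.4 NM
P3 34.981°N, 25.142°E: 155.8 NM

P2, P4, P0, P1, P3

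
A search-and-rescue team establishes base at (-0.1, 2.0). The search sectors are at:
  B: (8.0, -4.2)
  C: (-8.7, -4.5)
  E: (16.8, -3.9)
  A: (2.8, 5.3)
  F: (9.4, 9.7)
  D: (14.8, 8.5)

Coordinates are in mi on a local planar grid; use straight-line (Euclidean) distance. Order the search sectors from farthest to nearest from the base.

E, D, F, C, B, A

Distances from the base:
E (16.8, -3.9): 17.9 mi
D (14.8, 8.5): 16.3 mi
F (9.4, 9.7): 12.2 mi
C (-8.7, -4.5): 10.8 mi
B (8.0, -4.2): 10.2 mi
A (2.8, 5.3): 4.4 mi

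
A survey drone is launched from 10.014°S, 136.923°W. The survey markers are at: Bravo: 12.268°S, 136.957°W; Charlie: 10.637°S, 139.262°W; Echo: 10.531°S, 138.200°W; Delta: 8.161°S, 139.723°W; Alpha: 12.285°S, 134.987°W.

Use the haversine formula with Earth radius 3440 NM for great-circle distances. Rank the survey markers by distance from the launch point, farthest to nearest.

Delta, Alpha, Charlie, Bravo, Echo

Distances from the launch point:
Delta 8.161°S, 139.723°W: 199.8 NM
Alpha 12.285°S, 134.987°W: 177.7 NM
Charlie 10.637°S, 139.262°W: 143.1 NM
Bravo 12.268°S, 136.957°W: 135.3 NM
Echo 10.531°S, 138.200°W: 81.6 NM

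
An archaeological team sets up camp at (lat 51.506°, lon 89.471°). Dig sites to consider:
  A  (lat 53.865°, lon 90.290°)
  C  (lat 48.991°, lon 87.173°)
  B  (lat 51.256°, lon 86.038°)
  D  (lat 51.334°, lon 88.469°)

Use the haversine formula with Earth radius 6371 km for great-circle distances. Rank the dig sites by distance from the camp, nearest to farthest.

D, B, A, C

Computing each great-circle distance from (lat 51.506°, lon 89.471°):
D (lat 51.334°, lon 88.469°): 72.1 km
B (lat 51.256°, lon 86.038°): 239.8 km
A (lat 53.865°, lon 90.290°): 268.1 km
C (lat 48.991°, lon 87.173°): 323.9 km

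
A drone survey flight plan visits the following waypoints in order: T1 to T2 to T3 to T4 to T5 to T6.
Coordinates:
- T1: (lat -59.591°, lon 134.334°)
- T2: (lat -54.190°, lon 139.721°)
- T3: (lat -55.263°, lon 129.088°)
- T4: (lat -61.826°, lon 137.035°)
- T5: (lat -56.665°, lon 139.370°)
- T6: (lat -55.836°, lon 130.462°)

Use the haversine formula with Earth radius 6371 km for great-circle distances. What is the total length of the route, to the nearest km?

Leg distances:
T1→T2: 683.4 km  (cumulative 683.4 km)
T2→T3: 692.4 km  (cumulative 1375.8 km)
T3→T4: 861.9 km  (cumulative 2237.7 km)
T4→T5: 588.9 km  (cumulative 2826.6 km)
T5→T6: 557.6 km  (cumulative 3384.2 km)
Total route length ≈ 3384 km.

3384 km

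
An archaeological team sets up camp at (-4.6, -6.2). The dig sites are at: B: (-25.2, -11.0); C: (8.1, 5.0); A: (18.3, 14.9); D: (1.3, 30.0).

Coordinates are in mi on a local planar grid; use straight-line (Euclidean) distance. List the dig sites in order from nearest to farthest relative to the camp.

Distance from the camp at (-4.6, -6.2) to each:
C (8.1, 5.0): 16.9 mi
B (-25.2, -11.0): 21.2 mi
A (18.3, 14.9): 31.1 mi
D (1.3, 30.0): 36.7 mi

C, B, A, D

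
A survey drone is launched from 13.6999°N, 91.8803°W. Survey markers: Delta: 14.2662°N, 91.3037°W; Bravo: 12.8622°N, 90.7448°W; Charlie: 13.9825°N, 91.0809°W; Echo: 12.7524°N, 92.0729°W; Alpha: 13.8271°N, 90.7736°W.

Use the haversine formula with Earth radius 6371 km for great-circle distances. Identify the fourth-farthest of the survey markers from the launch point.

Distance to each, sorted:
Bravo: 154.2 km
Alpha: 120.4 km
Echo: 107.4 km
Charlie: 91.9 km
Delta: 88.5 km
The fourth-farthest is Charlie at 91.9 km.

Charlie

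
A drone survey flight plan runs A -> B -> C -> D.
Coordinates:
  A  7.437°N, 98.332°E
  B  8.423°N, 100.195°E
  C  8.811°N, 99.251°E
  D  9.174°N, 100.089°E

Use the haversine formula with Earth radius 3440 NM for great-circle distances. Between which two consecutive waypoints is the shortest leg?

Leg distances:
A→B: 125.6 NM
B→C: 60.7 NM
C→D: 54.3 NM
The shortest leg is C–D at 54.3 NM.

C–D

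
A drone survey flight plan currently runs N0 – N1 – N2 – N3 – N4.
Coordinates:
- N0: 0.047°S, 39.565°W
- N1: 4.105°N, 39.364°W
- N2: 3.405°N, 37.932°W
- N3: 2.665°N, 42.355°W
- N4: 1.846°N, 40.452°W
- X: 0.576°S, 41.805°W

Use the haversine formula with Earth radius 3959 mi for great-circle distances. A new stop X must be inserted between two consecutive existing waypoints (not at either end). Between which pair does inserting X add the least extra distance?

between N0 and N1

Added distance for inserting X between each consecutive pair:
N0–N1: 236.5 mi
N1–N2: 638.5 mi
N2–N3: 301.4 mi
N3–N4: 275.8 mi
Smallest added distance is 236.5 mi, inserting between N0 and N1.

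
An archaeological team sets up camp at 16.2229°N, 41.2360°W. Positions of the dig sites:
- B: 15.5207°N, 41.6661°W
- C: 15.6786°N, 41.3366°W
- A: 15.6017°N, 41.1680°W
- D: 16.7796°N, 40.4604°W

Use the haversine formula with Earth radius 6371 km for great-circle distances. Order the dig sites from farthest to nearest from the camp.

D, B, A, C

Distances from the camp:
D 16.7796°N, 40.4604°W: 103.3 km
B 15.5207°N, 41.6661°W: 90.6 km
A 15.6017°N, 41.1680°W: 69.5 km
C 15.6786°N, 41.3366°W: 61.5 km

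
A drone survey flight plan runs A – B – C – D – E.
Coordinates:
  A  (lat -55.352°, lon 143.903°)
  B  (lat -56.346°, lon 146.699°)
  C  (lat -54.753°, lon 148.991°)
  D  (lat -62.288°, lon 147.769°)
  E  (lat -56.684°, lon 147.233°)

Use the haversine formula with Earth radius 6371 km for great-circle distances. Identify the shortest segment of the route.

Leg distances:
A→B: 206.6 km
B→C: 228.4 km
C→D: 840.8 km
D→E: 623.9 km
The shortest leg is A–B at 206.6 km.

A–B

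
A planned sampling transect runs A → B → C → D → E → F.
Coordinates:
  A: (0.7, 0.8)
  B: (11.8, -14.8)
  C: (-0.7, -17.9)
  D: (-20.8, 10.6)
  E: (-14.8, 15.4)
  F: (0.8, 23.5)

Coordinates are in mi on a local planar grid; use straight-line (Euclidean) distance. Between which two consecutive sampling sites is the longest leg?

C–D

Leg distances:
A→B: 19.1 mi
B→C: 12.9 mi
C→D: 34.9 mi
D→E: 7.7 mi
E→F: 17.6 mi
The longest leg is C–D at 34.9 mi.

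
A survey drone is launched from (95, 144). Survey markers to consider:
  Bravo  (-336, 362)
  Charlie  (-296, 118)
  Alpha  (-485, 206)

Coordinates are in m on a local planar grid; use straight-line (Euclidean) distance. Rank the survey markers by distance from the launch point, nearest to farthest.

Computing each straight-line distance from (95, 144):
Charlie (-296, 118): 391.9 m
Bravo (-336, 362): 483.0 m
Alpha (-485, 206): 583.3 m

Charlie, Bravo, Alpha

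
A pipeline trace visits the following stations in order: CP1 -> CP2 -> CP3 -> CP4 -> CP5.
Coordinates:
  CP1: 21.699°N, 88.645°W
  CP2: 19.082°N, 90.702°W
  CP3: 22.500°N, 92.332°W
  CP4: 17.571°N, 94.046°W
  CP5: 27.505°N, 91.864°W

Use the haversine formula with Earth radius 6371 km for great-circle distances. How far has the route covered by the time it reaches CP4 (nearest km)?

Leg distances:
CP1→CP2: 361.4 km  (cumulative 361.4 km)
CP2→CP3: 416.1 km  (cumulative 777.5 km)
CP3→CP4: 576.6 km  (cumulative 1354.1 km)
Cumulative distance at CP4 ≈ 1354 km.

1354 km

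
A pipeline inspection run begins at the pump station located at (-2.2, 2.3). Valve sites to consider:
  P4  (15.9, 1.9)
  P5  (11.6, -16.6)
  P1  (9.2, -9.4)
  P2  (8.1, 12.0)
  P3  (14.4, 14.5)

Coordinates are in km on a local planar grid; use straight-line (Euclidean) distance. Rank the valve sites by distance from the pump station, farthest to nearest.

Distances from the pump station:
P5 (11.6, -16.6): 23.4 km
P3 (14.4, 14.5): 20.6 km
P4 (15.9, 1.9): 18.1 km
P1 (9.2, -9.4): 16.3 km
P2 (8.1, 12.0): 14.1 km

P5, P3, P4, P1, P2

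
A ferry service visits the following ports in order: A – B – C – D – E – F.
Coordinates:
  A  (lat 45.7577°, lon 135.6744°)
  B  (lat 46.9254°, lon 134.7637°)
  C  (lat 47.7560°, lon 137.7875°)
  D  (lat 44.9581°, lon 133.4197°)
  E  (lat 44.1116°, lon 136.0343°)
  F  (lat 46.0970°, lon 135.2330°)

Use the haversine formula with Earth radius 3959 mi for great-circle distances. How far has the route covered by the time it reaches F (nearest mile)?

Leg distances:
A→B: 91.6 mi  (cumulative 91.6 mi)
B→C: 152.8 mi  (cumulative 244.4 mi)
C→D: 284.1 mi  (cumulative 528.5 mi)
D→E: 141.4 mi  (cumulative 669.9 mi)
E→F: 142.6 mi  (cumulative 812.6 mi)
Cumulative distance at F ≈ 813 mi.

813 mi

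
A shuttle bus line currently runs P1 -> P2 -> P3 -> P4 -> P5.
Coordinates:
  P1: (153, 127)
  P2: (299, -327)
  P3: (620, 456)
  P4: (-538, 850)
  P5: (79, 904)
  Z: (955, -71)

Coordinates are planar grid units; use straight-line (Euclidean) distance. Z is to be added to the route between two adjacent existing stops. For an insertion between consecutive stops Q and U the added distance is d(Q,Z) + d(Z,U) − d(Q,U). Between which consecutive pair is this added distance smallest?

Added distance for inserting Z between each consecutive pair:
P1–P2: 1053.4
P2–P3: 482.4
P3–P4: 1155.5
P4–P5: 2445.6
Smallest added distance is 482.4, inserting between P2 and P3.

between P2 and P3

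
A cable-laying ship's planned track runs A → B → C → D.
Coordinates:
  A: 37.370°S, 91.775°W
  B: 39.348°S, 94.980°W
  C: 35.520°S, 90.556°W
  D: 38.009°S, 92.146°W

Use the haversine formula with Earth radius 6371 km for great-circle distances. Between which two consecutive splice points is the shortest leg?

Leg distances:
A→B: 355.6 km
B→C: 577.6 km
C→D: 310.9 km
The shortest leg is C–D at 310.9 km.

C–D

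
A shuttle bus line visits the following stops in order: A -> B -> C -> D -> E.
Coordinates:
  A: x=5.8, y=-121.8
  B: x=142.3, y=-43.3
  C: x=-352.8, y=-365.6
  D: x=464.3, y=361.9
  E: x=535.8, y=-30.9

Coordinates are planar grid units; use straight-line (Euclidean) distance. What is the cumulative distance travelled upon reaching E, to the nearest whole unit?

Leg distances:
A→B: 157.5  (cumulative 157.5)
B→C: 590.8  (cumulative 748.2)
C→D: 1094.0  (cumulative 1842.3)
D→E: 399.3  (cumulative 2241.5)
Cumulative distance at E ≈ 2242.

2242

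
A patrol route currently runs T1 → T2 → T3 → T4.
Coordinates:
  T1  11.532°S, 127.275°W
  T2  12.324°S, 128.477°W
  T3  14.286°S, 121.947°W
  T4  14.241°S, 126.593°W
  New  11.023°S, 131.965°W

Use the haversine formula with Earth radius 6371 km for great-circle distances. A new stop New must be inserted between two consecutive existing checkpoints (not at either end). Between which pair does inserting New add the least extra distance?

Added distance for inserting New between each consecutive pair:
T1–T2: 763.3 km
T2–T3: 812.6 km
T3–T4: 1328.8 km
Smallest added distance is 763.3 km, inserting between T1 and T2.

between T1 and T2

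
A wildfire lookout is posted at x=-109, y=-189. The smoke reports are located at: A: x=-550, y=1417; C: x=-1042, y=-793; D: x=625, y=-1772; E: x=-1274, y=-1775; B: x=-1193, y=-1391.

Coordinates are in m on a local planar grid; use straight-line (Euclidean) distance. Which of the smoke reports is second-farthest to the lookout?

D

Distances from the lookout (x=-109, y=-189):
E: 1967.9 m
D: 1744.9 m
A: 1665.4 m
B: 1618.6 m
C: 1111.4 m
The second-farthest is D at 1744.9 m.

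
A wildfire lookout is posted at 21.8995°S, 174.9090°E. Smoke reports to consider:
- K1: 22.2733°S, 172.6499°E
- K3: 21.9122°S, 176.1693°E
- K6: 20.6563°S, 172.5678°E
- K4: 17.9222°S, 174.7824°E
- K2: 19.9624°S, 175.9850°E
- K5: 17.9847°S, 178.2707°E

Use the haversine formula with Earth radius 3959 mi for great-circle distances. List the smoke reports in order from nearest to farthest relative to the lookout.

Distance from the lookout at 21.8995°S, 174.9090°E to each:
K3 21.9122°S, 176.1693°E: 80.8 mi
K1 22.2733°S, 172.6499°E: 146.9 mi
K2 19.9624°S, 175.9850°E: 150.8 mi
K6 20.6563°S, 172.5678°E: 173.5 mi
K4 17.9222°S, 174.7824°E: 274.9 mi
K5 17.9847°S, 178.2707°E: 347.6 mi

K3, K1, K2, K6, K4, K5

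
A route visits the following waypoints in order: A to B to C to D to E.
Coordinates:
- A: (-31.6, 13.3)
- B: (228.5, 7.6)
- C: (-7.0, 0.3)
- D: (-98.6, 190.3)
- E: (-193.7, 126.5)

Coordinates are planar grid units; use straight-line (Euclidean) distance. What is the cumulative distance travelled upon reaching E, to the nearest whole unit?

821

Leg distances:
A→B: 260.2  (cumulative 260.2)
B→C: 235.6  (cumulative 495.8)
C→D: 210.9  (cumulative 706.7)
D→E: 114.5  (cumulative 821.2)
Cumulative distance at E ≈ 821.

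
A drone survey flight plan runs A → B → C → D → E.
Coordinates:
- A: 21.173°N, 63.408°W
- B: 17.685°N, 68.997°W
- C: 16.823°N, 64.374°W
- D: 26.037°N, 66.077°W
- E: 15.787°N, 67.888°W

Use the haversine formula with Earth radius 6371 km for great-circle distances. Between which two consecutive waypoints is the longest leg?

D–E

Leg distances:
A→B: 702.7 km
B→C: 500.2 km
C→D: 1039.6 km
D→E: 1155.1 km
The longest leg is D–E at 1155.1 km.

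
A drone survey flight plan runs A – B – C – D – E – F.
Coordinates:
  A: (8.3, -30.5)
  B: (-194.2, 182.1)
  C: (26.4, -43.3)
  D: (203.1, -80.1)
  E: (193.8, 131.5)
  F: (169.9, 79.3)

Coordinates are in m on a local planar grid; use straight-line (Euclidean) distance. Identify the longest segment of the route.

B–C

Leg distances:
A→B: 293.6 m
B→C: 315.4 m
C→D: 180.5 m
D→E: 211.8 m
E→F: 57.4 m
The longest leg is B–C at 315.4 m.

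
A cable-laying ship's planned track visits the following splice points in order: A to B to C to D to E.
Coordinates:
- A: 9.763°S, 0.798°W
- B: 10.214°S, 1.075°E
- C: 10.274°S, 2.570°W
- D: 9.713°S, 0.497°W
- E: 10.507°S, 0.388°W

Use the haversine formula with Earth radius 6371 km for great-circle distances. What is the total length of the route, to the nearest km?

Leg distances:
A→B: 211.2 km  (cumulative 211.2 km)
B→C: 398.9 km  (cumulative 610.1 km)
C→D: 235.4 km  (cumulative 845.5 km)
D→E: 89.1 km  (cumulative 934.6 km)
Total route length ≈ 935 km.

935 km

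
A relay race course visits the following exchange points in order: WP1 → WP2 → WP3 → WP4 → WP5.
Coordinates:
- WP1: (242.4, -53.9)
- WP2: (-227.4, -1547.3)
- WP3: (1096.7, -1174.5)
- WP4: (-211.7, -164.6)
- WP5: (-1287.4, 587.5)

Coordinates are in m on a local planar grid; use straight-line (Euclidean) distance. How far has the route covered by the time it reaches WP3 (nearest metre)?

Leg distances:
WP1→WP2: 1565.6 m  (cumulative 1565.6 m)
WP2→WP3: 1375.6 m  (cumulative 2941.1 m)
Cumulative distance at WP3 ≈ 2941 m.

2941 m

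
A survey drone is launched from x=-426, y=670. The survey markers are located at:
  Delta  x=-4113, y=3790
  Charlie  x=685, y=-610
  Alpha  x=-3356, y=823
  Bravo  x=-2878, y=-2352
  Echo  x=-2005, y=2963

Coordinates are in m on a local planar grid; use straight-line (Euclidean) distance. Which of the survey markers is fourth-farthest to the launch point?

Distances from the launch point (x=-426, y=670):
Delta: 4829.9 m
Bravo: 3891.6 m
Alpha: 2934.0 m
Echo: 2784.1 m
Charlie: 1694.9 m
The fourth-farthest is Echo at 2784.1 m.

Echo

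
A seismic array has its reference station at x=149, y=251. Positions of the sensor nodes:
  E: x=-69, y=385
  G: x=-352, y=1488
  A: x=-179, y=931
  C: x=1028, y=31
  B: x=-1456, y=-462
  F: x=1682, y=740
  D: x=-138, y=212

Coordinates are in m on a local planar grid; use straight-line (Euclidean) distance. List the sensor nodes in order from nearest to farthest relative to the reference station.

E, D, A, C, G, F, B

Distances from the reference station:
E x=-69, y=385: 255.9 m
D x=-138, y=212: 289.6 m
A x=-179, y=931: 755.0 m
C x=1028, y=31: 906.1 m
G x=-352, y=1488: 1334.6 m
F x=1682, y=740: 1609.1 m
B x=-1456, y=-462: 1756.2 m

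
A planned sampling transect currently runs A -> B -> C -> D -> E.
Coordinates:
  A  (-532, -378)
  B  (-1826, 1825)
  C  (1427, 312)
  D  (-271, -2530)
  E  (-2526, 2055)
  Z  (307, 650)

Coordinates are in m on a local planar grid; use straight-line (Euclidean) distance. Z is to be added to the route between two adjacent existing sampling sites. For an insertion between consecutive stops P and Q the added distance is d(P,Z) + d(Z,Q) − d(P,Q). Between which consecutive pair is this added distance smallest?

Added distance for inserting Z between each consecutive pair:
A–B: 1207.2 m
B–C: 17.5 m
C–D: 1091.4 m
D–E: 1284.8 m
Smallest added distance is 17.5 m, inserting between B and C.

between B and C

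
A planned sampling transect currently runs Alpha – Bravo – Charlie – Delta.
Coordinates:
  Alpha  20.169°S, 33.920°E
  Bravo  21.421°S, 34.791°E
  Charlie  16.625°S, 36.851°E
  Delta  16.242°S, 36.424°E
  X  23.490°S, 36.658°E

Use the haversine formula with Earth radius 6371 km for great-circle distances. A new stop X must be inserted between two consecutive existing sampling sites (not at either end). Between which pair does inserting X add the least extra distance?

Added distance for inserting X between each consecutive pair:
Alpha–Bravo: 598.5 km
Bravo–Charlie: 487.6 km
Charlie–Delta: 1507.6 km
Smallest added distance is 487.6 km, inserting between Bravo and Charlie.

between Bravo and Charlie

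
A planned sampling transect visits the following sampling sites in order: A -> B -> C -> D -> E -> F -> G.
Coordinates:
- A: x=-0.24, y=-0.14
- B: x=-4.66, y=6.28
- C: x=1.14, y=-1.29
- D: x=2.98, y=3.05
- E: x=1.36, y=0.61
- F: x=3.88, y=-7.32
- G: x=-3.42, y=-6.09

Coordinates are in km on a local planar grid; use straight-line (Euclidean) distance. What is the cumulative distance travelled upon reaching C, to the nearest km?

Leg distances:
A→B: 7.8 km  (cumulative 7.8 km)
B→C: 9.5 km  (cumulative 17.3 km)
Cumulative distance at C ≈ 17 km.

17 km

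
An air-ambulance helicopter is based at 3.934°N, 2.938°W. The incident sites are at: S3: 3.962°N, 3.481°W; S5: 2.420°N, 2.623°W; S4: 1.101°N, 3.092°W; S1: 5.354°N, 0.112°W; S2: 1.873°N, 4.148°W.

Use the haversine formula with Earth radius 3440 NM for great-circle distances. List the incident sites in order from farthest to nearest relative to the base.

Distances from the base:
S1 5.354°N, 0.112°W: 189.4 NM
S4 1.101°N, 3.092°W: 170.3 NM
S2 1.873°N, 4.148°W: 143.4 NM
S5 2.420°N, 2.623°W: 92.8 NM
S3 3.962°N, 3.481°W: 32.6 NM

S1, S4, S2, S5, S3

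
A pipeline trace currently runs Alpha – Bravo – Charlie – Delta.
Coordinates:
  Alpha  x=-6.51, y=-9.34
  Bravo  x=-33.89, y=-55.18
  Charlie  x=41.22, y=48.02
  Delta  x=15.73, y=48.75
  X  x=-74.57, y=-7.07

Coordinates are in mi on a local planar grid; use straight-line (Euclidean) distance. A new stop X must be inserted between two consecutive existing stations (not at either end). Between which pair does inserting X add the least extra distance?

between Bravo and Charlie

Added distance for inserting X between each consecutive pair:
Alpha–Bravo: 77.7 mi
Bravo–Charlie: 63.6 mi
Charlie–Delta: 208.9 mi
Smallest added distance is 63.6 mi, inserting between Bravo and Charlie.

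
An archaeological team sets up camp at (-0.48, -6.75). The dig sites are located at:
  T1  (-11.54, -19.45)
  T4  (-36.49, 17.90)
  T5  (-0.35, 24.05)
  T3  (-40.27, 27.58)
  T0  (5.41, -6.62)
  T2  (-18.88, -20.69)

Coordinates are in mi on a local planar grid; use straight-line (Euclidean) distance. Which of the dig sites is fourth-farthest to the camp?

Distance to each, sorted:
T3: 52.6 mi
T4: 43.6 mi
T5: 30.8 mi
T2: 23.1 mi
T1: 16.8 mi
T0: 5.9 mi
The fourth-farthest is T2 at 23.1 mi.

T2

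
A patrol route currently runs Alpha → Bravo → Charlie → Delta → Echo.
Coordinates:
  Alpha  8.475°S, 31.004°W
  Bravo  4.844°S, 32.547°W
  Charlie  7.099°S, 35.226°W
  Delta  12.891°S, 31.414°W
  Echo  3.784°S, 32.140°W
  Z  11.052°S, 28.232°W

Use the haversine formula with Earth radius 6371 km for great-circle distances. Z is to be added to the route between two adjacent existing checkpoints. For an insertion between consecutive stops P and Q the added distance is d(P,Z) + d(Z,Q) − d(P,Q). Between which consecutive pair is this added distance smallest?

Added distance for inserting Z between each consecutive pair:
Alpha–Bravo: 817.3 km
Bravo–Charlie: 1334.5 km
Charlie–Delta: 519.3 km
Delta–Echo: 301.9 km
Smallest added distance is 301.9 km, inserting between Delta and Echo.

between Delta and Echo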